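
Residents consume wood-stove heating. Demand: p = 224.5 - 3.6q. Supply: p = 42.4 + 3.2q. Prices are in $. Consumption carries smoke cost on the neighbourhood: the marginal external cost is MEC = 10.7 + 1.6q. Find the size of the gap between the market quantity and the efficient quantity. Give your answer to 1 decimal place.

6.4 units

Market equilibrium (private): 42.4 + 3.2q = 224.5 - 3.6q → q_m = 26.7794.
Social marginal benefit = demand − MEC = 213.8 - 5.2q.
Set SMB = MC: 213.8 - 5.2q = 42.4 + 3.2q → q* = 20.4048.
Gap = |26.7794 − 20.4048| = 6.3746.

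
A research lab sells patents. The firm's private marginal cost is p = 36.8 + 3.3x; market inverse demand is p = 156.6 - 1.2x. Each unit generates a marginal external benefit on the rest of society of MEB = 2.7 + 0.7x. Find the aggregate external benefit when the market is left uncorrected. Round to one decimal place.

Market equilibrium (private): 36.8 + 3.3x = 156.6 - 1.2x → x_m = 26.6222.
Total external benefit = ∫₀^{x_m} (2.7 + 0.7x) dx = 2.7×26.6222 + ½×0.7×26.6222² = 319.9395.

319.9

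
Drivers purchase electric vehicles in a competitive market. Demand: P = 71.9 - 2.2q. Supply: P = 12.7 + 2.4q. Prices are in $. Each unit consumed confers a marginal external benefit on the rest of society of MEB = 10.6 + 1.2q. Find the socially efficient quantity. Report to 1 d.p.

q* = 20.5

Social marginal benefit = demand + MEB = 82.5 - q.
Set SMB = MC: 82.5 - q = 12.7 + 2.4q → q* = 20.5294.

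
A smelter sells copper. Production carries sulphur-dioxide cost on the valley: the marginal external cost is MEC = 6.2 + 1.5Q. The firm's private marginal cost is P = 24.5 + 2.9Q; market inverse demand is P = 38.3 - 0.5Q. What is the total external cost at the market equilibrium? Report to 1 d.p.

37.5

Market equilibrium (private): 24.5 + 2.9Q = 38.3 - 0.5Q → Q_m = 4.0588.
Total external cost = ∫₀^{Q_m} (6.2 + 1.5Q) dQ = 6.2×4.0588 + ½×1.5×4.0588² = 37.5200.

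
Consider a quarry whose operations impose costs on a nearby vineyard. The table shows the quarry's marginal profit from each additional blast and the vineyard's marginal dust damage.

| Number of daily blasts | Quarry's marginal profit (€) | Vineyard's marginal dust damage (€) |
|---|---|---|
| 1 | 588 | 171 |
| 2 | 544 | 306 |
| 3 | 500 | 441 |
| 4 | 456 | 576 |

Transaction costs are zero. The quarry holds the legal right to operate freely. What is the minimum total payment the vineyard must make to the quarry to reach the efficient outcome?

€456

Left alone the quarry would choose level 4 (marginal profit stays positive).
Efficient level: k* = 3 (marginal profit ≥ marginal dust damage through 3).
The vineyard must at least cover the quarry's forgone profit from cutting 4→3: 456 = 456.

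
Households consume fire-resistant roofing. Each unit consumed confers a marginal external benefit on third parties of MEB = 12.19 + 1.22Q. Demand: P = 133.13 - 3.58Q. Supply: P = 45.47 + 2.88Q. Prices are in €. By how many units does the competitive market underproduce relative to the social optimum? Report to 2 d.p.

5.49 units

Market equilibrium (private): 45.47 + 2.88Q = 133.13 - 3.58Q → Q_m = 13.5697.
Social marginal benefit = demand + MEB = 145.32 - 2.36Q.
Set SMB = MC: 145.32 - 2.36Q = 45.47 + 2.88Q → Q* = 19.0553.
Gap = |13.5697 − 19.0553| = 5.4856.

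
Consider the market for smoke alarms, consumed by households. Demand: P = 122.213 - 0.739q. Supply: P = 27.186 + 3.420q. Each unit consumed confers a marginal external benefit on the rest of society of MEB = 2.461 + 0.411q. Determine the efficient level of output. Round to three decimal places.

Social marginal benefit = demand + MEB = 124.674 - 0.328q.
Set SMB = MC: 124.674 - 0.328q = 27.186 + 3.420q → q* = 26.0107.

q* = 26.011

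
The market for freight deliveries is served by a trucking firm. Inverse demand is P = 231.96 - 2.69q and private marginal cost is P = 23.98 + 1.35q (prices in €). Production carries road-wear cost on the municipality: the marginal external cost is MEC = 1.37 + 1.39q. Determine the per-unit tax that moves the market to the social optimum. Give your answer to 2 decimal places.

Social marginal cost = private MC + MEC = 25.35 + 2.74q.
Set SMC = demand: 25.35 + 2.74q = 231.96 - 2.69q → q* = 38.0497.
The Pigouvian tax equals MEC at q*: 1.37 + 1.39×38.0497 = 54.2591.

tax = €54.26 per unit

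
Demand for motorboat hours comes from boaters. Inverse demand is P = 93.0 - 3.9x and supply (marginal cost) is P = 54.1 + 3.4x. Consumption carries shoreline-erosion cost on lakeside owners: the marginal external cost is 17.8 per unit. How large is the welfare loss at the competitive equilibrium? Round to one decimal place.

Market equilibrium (private): 54.1 + 3.4x = 93.0 - 3.9x → x_m = 5.3288.
Social marginal benefit = demand − MEC = 75.2 - 3.9x.
Set SMB = MC: 75.2 - 3.9x = 54.1 + 3.4x → x* = 2.8904.
Height of the DWL triangle at x_m is MC(x_m) − SMB(x_m) = MEC(x_m) = 17.8000.
DWL = ½ × 2.4384 × 17.8000 = 21.7018.

DWL = 21.7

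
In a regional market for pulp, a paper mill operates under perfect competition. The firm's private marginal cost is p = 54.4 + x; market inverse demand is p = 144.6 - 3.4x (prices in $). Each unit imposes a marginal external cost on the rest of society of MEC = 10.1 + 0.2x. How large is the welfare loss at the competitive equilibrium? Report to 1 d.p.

DWL = $21.9

Market equilibrium (private): 54.4 + x = 144.6 - 3.4x → x_m = 20.5000.
Social marginal cost = private MC + MEC = 64.5 + 1.2x.
Set SMC = demand: 64.5 + 1.2x = 144.6 - 3.4x → x* = 17.4130.
Between x* and x_m the wedge SMC − demand runs linearly from 0 to MEC(x_m), so the loss is a triangle.
DWL = ½ × 3.0870 × 14.2000 = 21.9177.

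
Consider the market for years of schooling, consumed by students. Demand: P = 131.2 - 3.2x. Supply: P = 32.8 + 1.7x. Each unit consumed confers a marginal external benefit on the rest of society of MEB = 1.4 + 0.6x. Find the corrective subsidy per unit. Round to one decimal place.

Social marginal benefit = demand + MEB = 132.6 - 2.6x.
Set SMB = MC: 132.6 - 2.6x = 32.8 + 1.7x → x* = 23.2093.
The Pigouvian subsidy equals MEB at x*: 1.4 + 0.6×23.2093 = 15.3256.

subsidy = 15.3 per unit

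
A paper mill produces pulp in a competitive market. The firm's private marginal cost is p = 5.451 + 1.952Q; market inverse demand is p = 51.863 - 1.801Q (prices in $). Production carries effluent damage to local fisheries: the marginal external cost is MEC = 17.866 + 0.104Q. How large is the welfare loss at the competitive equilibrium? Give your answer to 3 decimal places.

DWL = $47.550

Market equilibrium (private): 5.451 + 1.952Q = 51.863 - 1.801Q → Q_m = 12.3666.
Social marginal cost = private MC + MEC = 23.317 + 2.056Q.
Set SMC = demand: 23.317 + 2.056Q = 51.863 - 1.801Q → Q* = 7.4011.
Height of the DWL triangle at Q_m is SMC(Q_m) − demand(Q_m) = MEC(Q_m) = 19.1521.
DWL = ½ × 4.9655 × 19.1521 = 47.5499.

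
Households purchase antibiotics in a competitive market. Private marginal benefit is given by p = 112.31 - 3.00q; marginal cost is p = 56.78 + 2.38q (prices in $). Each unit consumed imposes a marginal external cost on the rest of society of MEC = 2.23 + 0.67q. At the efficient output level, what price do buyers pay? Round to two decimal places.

Social marginal benefit = demand − MEC = 110.08 - 3.67q.
Set SMB = MC: 110.08 - 3.67q = 56.78 + 2.38q → q* = 8.8099.
Consumer price on the demand curve at q*: 112.31 − 3.00×8.8099 = 85.8803.

P = $85.88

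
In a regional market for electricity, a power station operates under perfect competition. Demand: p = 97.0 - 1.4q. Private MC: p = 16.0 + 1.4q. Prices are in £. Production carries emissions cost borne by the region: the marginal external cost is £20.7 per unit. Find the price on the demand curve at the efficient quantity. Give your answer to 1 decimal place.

P = £66.9

Social marginal cost = private MC + MEC = 36.7 + 1.4q.
Set SMC = demand: 36.7 + 1.4q = 97.0 - 1.4q → q* = 21.5357.
Consumer price on the demand curve at q*: 97.0 − 1.4×21.5357 = 66.8500.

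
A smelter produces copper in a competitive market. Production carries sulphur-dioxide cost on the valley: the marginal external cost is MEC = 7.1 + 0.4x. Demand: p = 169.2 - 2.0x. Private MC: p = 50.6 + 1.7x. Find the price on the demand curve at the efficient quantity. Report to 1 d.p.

P = 114.8

Social marginal cost = private MC + MEC = 57.7 + 2.1x.
Set SMC = demand: 57.7 + 2.1x = 169.2 - 2.0x → x* = 27.1951.
Consumer price on the demand curve at x*: 169.2 − 2.0×27.1951 = 114.8098.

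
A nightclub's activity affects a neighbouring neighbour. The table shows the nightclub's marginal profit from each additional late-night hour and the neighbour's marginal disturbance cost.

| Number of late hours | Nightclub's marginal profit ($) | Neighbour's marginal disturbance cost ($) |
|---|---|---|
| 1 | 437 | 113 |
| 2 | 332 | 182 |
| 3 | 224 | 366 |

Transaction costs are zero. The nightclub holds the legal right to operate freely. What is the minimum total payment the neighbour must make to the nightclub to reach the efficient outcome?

$224

Left alone the nightclub would choose level 3 (marginal profit stays positive).
Efficient level: k* = 2 (marginal profit ≥ marginal disturbance cost through 2).
The neighbour must at least cover the nightclub's forgone profit from cutting 3→2: 224 = 224.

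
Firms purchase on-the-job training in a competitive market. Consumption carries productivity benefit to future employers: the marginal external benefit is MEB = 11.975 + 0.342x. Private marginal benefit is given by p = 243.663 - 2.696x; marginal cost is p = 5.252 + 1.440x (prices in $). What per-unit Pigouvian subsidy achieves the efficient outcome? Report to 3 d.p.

Social marginal benefit = demand + MEB = 255.638 - 2.354x.
Set SMB = MC: 255.638 - 2.354x = 5.252 + 1.440x → x* = 65.9953.
The Pigouvian subsidy equals MEB at x*: 11.975 + 0.342×65.9953 = 34.5454.

subsidy = $34.545 per unit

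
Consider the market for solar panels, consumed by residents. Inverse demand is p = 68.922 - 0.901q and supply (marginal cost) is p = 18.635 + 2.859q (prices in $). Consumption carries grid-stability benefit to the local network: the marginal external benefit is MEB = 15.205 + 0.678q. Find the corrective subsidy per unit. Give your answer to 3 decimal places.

subsidy = $29.612 per unit

Social marginal benefit = demand + MEB = 84.127 - 0.223q.
Set SMB = MC: 84.127 - 0.223q = 18.635 + 2.859q → q* = 21.2498.
The Pigouvian subsidy equals MEB at q*: 15.205 + 0.678×21.2498 = 29.6124.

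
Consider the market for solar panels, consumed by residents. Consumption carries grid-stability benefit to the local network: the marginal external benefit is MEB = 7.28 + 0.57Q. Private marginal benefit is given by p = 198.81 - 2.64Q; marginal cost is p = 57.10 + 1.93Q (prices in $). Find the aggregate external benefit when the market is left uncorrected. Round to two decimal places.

$499.78

Market equilibrium (private): 57.10 + 1.93Q = 198.81 - 2.64Q → Q_m = 31.0088.
Total external benefit = ∫₀^{Q_m} (7.28 + 0.57Q) dQ = 7.28×31.0088 + ½×0.57×31.0088² = 499.7846.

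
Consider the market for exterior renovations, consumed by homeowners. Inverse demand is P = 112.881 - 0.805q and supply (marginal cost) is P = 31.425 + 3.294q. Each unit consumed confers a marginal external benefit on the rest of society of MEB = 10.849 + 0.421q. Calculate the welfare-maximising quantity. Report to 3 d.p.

q* = 25.097

Social marginal benefit = demand + MEB = 123.730 - 0.384q.
Set SMB = MC: 123.730 - 0.384q = 31.425 + 3.294q → q* = 25.0965.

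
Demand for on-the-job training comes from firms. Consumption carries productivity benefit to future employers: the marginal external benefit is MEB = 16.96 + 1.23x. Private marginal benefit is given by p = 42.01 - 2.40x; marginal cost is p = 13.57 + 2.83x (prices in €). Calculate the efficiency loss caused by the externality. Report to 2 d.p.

Market equilibrium (private): 13.57 + 2.83x = 42.01 - 2.40x → x_m = 5.4379.
Social marginal benefit = demand + MEB = 58.97 - 1.17x.
Set SMB = MC: 58.97 - 1.17x = 13.57 + 2.83x → x* = 11.3500.
The welfare-loss triangle has base |x_m − x*| and height MEB(x_m) (the vertical gap between SMB and MC is zero at x* and MEB at x_m).
DWL = ½ × 5.9121 × 23.6486 = 69.9064.

DWL = €69.91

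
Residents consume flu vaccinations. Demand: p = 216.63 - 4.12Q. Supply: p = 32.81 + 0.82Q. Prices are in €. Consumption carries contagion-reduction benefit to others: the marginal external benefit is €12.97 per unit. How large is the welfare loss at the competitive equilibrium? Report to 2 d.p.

DWL = €17.03

Market equilibrium (private): 32.81 + 0.82Q = 216.63 - 4.12Q → Q_m = 37.2105.
Social marginal benefit = demand + MEB = 229.60 - 4.12Q.
Set SMB = MC: 229.60 - 4.12Q = 32.81 + 0.82Q → Q* = 39.8360.
The welfare-loss triangle has base |Q_m − Q*| and height MEB(Q_m) (the vertical gap between SMB and MC is zero at Q* and MEB at Q_m).
DWL = ½ × 2.6255 × 12.9700 = 17.0264.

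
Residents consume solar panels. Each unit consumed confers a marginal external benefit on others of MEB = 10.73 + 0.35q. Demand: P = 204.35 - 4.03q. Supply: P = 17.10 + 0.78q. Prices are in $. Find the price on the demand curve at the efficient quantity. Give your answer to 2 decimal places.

P = $25.46

Social marginal benefit = demand + MEB = 215.08 - 3.68q.
Set SMB = MC: 215.08 - 3.68q = 17.10 + 0.78q → q* = 44.3901.
Consumer price on the demand curve at q*: 204.35 − 4.03×44.3901 = 25.4579.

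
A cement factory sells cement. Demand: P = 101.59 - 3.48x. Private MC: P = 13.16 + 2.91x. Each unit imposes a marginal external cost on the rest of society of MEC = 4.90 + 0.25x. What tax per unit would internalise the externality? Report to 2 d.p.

Social marginal cost = private MC + MEC = 18.06 + 3.16x.
Set SMC = demand: 18.06 + 3.16x = 101.59 - 3.48x → x* = 12.5798.
The Pigouvian tax equals MEC at x*: 4.90 + 0.25×12.5798 = 8.0450.

tax = 8.04 per unit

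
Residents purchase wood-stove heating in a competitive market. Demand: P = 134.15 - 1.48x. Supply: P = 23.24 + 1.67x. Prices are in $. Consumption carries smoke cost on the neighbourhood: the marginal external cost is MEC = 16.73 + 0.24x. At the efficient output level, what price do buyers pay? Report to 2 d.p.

P = $93.03

Social marginal benefit = demand − MEC = 117.42 - 1.72x.
Set SMB = MC: 117.42 - 1.72x = 23.24 + 1.67x → x* = 27.7817.
Consumer price on the demand curve at x*: 134.15 − 1.48×27.7817 = 93.0331.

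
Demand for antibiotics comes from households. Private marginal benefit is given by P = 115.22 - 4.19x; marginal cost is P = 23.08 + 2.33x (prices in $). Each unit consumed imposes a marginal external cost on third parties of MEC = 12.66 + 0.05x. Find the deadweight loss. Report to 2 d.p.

DWL = $13.60

Market equilibrium (private): 23.08 + 2.33x = 115.22 - 4.19x → x_m = 14.1319.
Social marginal benefit = demand − MEC = 102.56 - 4.24x.
Set SMB = MC: 102.56 - 4.24x = 23.08 + 2.33x → x* = 12.0974.
Between x* and x_m the wedge MC − SMB runs linearly from 0 to MEC(x_m), so the loss is a triangle.
DWL = ½ × 2.0345 × 13.3666 = 13.5972.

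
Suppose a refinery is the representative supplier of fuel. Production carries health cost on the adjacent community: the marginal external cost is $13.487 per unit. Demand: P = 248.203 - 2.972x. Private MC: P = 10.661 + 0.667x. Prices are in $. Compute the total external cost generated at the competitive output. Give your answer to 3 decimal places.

$880.387

Market equilibrium (private): 10.661 + 0.667x = 248.203 - 2.972x → x_m = 65.2767.
Total external cost = MEC × x_m = 13.487 × 65.2767 = 880.3869.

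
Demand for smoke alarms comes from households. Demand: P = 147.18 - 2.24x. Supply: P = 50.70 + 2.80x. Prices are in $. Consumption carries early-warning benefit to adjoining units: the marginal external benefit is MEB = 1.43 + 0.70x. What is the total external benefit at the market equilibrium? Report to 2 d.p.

$155.63

Market equilibrium (private): 50.70 + 2.80x = 147.18 - 2.24x → x_m = 19.1429.
Total external benefit = ∫₀^{x_m} (1.43 + 0.70x) dx = 1.43×19.1429 + ½×0.70×19.1429² = 155.6321.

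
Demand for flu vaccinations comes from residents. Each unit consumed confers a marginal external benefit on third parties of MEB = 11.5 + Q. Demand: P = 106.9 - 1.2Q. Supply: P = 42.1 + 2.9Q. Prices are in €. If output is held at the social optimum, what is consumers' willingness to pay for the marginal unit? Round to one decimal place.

Social marginal benefit = demand + MEB = 118.4 - 0.2Q.
Set SMB = MC: 118.4 - 0.2Q = 42.1 + 2.9Q → Q* = 24.6129.
Consumer price on the demand curve at Q*: 106.9 − 1.2×24.6129 = 77.3645.

P = €77.4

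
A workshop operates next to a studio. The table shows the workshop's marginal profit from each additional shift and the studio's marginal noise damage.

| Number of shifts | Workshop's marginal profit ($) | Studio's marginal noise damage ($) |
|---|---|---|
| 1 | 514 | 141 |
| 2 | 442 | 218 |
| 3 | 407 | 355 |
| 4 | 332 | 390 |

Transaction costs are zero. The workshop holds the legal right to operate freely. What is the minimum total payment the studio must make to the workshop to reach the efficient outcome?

$332

Left alone the workshop would choose level 4 (marginal profit stays positive).
Efficient level: k* = 3 (marginal profit ≥ marginal noise damage through 3).
The studio must at least cover the workshop's forgone profit from cutting 4→3: 332 = 332.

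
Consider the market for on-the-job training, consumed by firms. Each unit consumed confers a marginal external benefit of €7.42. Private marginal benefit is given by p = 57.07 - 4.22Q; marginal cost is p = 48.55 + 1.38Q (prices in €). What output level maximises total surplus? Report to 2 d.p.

Social marginal benefit = demand + MEB = 64.49 - 4.22Q.
Set SMB = MC: 64.49 - 4.22Q = 48.55 + 1.38Q → Q* = 2.8464.

Q* = 2.85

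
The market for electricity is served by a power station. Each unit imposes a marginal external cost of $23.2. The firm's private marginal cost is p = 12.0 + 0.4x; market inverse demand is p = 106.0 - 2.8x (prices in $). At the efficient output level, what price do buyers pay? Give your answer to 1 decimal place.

Social marginal cost = private MC + MEC = 35.2 + 0.4x.
Set SMC = demand: 35.2 + 0.4x = 106.0 - 2.8x → x* = 22.1250.
Consumer price on the demand curve at x*: 106.0 − 2.8×22.1250 = 44.0500.

P = $44.1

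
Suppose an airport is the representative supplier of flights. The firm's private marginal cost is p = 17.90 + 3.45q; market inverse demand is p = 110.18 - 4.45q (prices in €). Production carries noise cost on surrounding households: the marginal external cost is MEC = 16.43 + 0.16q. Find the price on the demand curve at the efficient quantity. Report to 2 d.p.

P = €68.30

Social marginal cost = private MC + MEC = 34.33 + 3.61q.
Set SMC = demand: 34.33 + 3.61q = 110.18 - 4.45q → q* = 9.4107.
Consumer price on the demand curve at q*: 110.18 − 4.45×9.4107 = 68.3024.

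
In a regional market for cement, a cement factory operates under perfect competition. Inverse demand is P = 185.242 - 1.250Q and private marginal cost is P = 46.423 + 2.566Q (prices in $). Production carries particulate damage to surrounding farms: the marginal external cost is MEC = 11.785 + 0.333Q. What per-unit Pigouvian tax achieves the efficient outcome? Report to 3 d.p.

Social marginal cost = private MC + MEC = 58.208 + 2.899Q.
Set SMC = demand: 58.208 + 2.899Q = 185.242 - 1.250Q → Q* = 30.6180.
The Pigouvian tax equals MEC at Q*: 11.785 + 0.333×30.6180 = 21.9808.

tax = $21.981 per unit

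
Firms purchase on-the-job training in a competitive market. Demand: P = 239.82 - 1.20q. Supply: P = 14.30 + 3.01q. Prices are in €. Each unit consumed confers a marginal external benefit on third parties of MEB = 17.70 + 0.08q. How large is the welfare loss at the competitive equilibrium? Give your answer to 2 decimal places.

DWL = €58.52

Market equilibrium (private): 14.30 + 3.01q = 239.82 - 1.20q → q_m = 53.5677.
Social marginal benefit = demand + MEB = 257.52 - 1.12q.
Set SMB = MC: 257.52 - 1.12q = 14.30 + 3.01q → q* = 58.8910.
The loss is the area between SMB and MC from q* to q_m; with linear curves that's a triangle of height MEB(q_m).
DWL = ½ × 5.3233 × 21.9854 = 58.5174.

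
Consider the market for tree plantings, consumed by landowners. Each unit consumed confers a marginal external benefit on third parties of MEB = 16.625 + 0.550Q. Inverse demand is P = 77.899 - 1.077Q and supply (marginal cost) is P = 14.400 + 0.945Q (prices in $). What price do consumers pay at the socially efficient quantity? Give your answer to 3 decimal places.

P = $19.276

Social marginal benefit = demand + MEB = 94.524 - 0.527Q.
Set SMB = MC: 94.524 - 0.527Q = 14.400 + 0.945Q → Q* = 54.4321.
Consumer price on the demand curve at Q*: 77.899 − 1.077×54.4321 = 19.2756.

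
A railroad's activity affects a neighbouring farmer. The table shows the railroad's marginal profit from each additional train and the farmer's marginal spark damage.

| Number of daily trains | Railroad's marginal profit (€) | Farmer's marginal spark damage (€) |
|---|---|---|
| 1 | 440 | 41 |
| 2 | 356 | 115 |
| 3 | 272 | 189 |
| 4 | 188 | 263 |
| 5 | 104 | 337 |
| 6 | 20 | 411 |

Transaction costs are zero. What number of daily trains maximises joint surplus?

3

Bargaining reaches the level where marginal profit last exceeds marginal spark damage.
That holds through level 3 (272 ≥ 189) but not at 4 (188 < 263).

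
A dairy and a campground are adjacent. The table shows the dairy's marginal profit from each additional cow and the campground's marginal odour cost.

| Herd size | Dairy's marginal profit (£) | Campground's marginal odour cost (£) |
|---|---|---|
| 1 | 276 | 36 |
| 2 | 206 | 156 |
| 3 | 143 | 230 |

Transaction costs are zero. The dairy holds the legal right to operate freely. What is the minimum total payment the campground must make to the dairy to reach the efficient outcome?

£143

Left alone the dairy would choose level 3 (marginal profit stays positive).
Efficient level: k* = 2 (marginal profit ≥ marginal odour cost through 2).
The campground must at least cover the dairy's forgone profit from cutting 3→2: 143 = 143.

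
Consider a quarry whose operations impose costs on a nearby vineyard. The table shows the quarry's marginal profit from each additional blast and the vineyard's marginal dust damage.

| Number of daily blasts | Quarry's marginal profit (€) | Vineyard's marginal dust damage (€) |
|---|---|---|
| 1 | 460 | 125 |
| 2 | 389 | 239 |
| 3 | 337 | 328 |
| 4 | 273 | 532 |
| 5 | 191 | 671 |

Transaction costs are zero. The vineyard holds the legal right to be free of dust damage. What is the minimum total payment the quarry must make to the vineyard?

€692

Efficient level: marginal profit ≥ marginal dust damage through level 3, so k* = 3.
With the vineyard holding the right, the quarry must at least compensate total damage at k*: 125 + 239 + 328 = 692.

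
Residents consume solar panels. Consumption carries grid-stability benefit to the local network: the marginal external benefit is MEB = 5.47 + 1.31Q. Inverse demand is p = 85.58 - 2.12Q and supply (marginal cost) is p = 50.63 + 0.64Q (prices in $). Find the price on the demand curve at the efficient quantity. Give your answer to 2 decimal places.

P = $26.48

Social marginal benefit = demand + MEB = 91.05 - 0.81Q.
Set SMB = MC: 91.05 - 0.81Q = 50.63 + 0.64Q → Q* = 27.8759.
Consumer price on the demand curve at Q*: 85.58 − 2.12×27.8759 = 26.4831.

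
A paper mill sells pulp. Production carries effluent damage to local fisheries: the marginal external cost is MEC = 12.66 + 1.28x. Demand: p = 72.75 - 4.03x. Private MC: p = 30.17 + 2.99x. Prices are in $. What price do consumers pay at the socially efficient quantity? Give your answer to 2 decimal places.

Social marginal cost = private MC + MEC = 42.83 + 4.27x.
Set SMC = demand: 42.83 + 4.27x = 72.75 - 4.03x → x* = 3.6048.
Consumer price on the demand curve at x*: 72.75 − 4.03×3.6048 = 58.2227.

P = $58.22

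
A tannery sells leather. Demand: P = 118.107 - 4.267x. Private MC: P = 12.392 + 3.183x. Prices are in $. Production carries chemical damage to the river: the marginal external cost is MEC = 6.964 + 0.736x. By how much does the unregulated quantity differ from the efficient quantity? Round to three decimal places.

2.127 units

Market equilibrium (private): 12.392 + 3.183x = 118.107 - 4.267x → x_m = 14.1899.
Social marginal cost = private MC + MEC = 19.356 + 3.919x.
Set SMC = demand: 19.356 + 3.919x = 118.107 - 4.267x → x* = 12.0634.
Gap = |14.1899 − 12.0634| = 2.1265.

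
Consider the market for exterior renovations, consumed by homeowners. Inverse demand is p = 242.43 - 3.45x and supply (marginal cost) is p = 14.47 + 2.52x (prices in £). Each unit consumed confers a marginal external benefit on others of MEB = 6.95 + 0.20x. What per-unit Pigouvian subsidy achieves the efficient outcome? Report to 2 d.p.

Social marginal benefit = demand + MEB = 249.38 - 3.25x.
Set SMB = MC: 249.38 - 3.25x = 14.47 + 2.52x → x* = 40.7123.
The Pigouvian subsidy equals MEB at x*: 6.95 + 0.20×40.7123 = 15.0925.

subsidy = £15.09 per unit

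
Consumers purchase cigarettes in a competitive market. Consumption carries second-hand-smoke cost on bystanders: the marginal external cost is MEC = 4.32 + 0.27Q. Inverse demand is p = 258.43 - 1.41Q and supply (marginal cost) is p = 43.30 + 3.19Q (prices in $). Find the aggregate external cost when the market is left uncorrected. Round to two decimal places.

$497.31

Market equilibrium (private): 43.30 + 3.19Q = 258.43 - 1.41Q → Q_m = 46.7674.
Total external cost = ∫₀^{Q_m} (4.32 + 0.27Q) dQ = 4.32×46.7674 + ½×0.27×46.7674² = 497.3058.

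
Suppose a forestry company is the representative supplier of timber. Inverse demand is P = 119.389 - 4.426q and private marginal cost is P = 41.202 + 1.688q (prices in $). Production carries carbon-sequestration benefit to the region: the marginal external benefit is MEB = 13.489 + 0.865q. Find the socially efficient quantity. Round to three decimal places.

q* = 17.465

Social marginal cost = private MC − MEB = 27.713 + 0.823q.
Set SMC = demand: 27.713 + 0.823q = 119.389 - 4.426q → q* = 17.4654.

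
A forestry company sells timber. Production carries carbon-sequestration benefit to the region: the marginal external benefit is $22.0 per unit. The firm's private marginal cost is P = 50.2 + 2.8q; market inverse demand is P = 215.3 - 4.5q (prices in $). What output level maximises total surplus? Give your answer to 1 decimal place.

Social marginal cost = private MC − MEB = 28.2 + 2.8q.
Set SMC = demand: 28.2 + 2.8q = 215.3 - 4.5q → q* = 25.6301.

q* = 25.6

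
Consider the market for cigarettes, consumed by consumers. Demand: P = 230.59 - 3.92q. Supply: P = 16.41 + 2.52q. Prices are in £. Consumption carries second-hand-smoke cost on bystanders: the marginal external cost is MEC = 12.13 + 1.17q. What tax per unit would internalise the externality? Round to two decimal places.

Social marginal benefit = demand − MEC = 218.46 - 5.09q.
Set SMB = MC: 218.46 - 5.09q = 16.41 + 2.52q → q* = 26.5506.
The Pigouvian tax equals MEC at q*: 12.13 + 1.17×26.5506 = 43.1942.

tax = £43.19 per unit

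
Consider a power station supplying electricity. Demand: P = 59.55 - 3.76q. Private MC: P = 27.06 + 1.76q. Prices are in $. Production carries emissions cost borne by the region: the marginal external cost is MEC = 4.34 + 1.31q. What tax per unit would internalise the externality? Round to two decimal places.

tax = $9.74 per unit

Social marginal cost = private MC + MEC = 31.40 + 3.07q.
Set SMC = demand: 31.40 + 3.07q = 59.55 - 3.76q → q* = 4.1215.
The Pigouvian tax equals MEC at q*: 4.34 + 1.31×4.1215 = 9.7392.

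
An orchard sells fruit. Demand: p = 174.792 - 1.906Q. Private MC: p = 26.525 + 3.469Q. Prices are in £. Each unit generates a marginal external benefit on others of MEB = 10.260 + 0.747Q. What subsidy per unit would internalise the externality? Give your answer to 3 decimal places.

Social marginal cost = private MC − MEB = 16.265 + 2.722Q.
Set SMC = demand: 16.265 + 2.722Q = 174.792 - 1.906Q → Q* = 34.2539.
The Pigouvian subsidy equals MEB at Q*: 10.260 + 0.747×34.2539 = 35.8477.

subsidy = £35.848 per unit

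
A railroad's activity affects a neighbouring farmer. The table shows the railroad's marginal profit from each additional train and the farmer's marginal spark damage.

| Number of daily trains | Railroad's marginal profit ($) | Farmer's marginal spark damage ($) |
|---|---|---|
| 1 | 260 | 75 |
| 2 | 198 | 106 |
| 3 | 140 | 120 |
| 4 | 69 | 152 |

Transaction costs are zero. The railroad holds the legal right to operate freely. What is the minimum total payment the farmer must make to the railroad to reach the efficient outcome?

$69

Left alone the railroad would choose level 4 (marginal profit stays positive).
Efficient level: k* = 3 (marginal profit ≥ marginal spark damage through 3).
The farmer must at least cover the railroad's forgone profit from cutting 4→3: 69 = 69.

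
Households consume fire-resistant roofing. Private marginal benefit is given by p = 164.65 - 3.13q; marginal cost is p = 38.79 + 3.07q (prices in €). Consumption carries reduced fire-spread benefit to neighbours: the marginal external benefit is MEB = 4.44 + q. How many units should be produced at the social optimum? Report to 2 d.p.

Social marginal benefit = demand + MEB = 169.09 - 2.13q.
Set SMB = MC: 169.09 - 2.13q = 38.79 + 3.07q → q* = 25.0577.

q* = 25.06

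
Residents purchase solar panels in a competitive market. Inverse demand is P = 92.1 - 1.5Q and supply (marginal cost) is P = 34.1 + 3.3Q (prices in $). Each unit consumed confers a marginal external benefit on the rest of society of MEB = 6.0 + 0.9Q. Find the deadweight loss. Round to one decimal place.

Market equilibrium (private): 34.1 + 3.3Q = 92.1 - 1.5Q → Q_m = 12.0833.
Social marginal benefit = demand + MEB = 98.1 - 0.6Q.
Set SMB = MC: 98.1 - 0.6Q = 34.1 + 3.3Q → Q* = 16.4103.
The loss is the area between SMB and MC from Q* to Q_m; with linear curves that's a triangle of height MEB(Q_m).
DWL = ½ × 4.3270 × 16.8750 = 36.5091.

DWL = $36.5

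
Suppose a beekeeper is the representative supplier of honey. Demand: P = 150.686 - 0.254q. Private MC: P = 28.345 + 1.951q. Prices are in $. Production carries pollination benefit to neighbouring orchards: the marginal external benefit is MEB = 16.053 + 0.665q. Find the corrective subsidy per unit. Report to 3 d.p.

subsidy = $75.814 per unit

Social marginal cost = private MC − MEB = 12.292 + 1.286q.
Set SMC = demand: 12.292 + 1.286q = 150.686 - 0.254q → q* = 89.8662.
The Pigouvian subsidy equals MEB at q*: 16.053 + 0.665×89.8662 = 75.8140.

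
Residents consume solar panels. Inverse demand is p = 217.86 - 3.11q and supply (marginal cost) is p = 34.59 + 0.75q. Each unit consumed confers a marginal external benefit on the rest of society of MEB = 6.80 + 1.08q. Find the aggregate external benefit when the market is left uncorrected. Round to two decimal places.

Market equilibrium (private): 34.59 + 0.75q = 217.86 - 3.11q → q_m = 47.4793.
Total external benefit = ∫₀^{q_m} (6.80 + 1.08q) dq = 6.80×47.4793 + ½×1.08×47.4793² = 1540.1726.

1540.17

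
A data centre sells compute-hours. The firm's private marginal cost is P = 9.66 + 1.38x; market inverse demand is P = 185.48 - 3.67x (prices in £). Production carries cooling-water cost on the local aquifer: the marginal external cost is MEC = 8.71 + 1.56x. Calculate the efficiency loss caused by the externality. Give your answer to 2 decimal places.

Market equilibrium (private): 9.66 + 1.38x = 185.48 - 3.67x → x_m = 34.8158.
Social marginal cost = private MC + MEC = 18.37 + 2.94x.
Set SMC = demand: 18.37 + 2.94x = 185.48 - 3.67x → x* = 25.2814.
Between x* and x_m the wedge SMC − demand runs linearly from 0 to MEC(x_m), so the loss is a triangle.
DWL = ½ × 9.5344 × 63.0227 = 300.4418.

DWL = £300.44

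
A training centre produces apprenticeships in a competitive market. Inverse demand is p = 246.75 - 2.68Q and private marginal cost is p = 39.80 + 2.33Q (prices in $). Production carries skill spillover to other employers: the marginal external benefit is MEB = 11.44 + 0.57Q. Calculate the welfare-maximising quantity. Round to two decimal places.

Social marginal cost = private MC − MEB = 28.36 + 1.76Q.
Set SMC = demand: 28.36 + 1.76Q = 246.75 - 2.68Q → Q* = 49.1869.

Q* = 49.19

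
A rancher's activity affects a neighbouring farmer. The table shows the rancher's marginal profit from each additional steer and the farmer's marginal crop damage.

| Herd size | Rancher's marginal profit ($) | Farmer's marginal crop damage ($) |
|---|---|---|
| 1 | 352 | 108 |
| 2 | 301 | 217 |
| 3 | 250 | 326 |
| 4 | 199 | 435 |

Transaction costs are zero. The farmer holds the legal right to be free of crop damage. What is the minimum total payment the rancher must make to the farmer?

Efficient level: marginal profit ≥ marginal crop damage through level 2, so k* = 2.
With the farmer holding the right, the rancher must at least compensate total damage at k*: 108 + 217 = 325.

$325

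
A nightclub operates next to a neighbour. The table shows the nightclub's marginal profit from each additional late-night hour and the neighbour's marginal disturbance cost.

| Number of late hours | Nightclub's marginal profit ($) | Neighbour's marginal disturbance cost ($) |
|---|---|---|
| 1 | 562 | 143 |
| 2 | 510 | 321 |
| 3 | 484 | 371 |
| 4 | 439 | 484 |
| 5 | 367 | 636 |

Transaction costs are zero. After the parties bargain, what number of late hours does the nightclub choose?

3

Bargaining reaches the level where marginal profit last exceeds marginal disturbance cost.
That holds through level 3 (484 ≥ 371) but not at 4 (439 < 484).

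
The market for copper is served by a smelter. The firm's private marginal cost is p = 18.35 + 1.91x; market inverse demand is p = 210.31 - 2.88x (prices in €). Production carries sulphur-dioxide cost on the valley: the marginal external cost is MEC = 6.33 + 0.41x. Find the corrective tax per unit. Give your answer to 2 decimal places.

tax = €20.97 per unit

Social marginal cost = private MC + MEC = 24.68 + 2.32x.
Set SMC = demand: 24.68 + 2.32x = 210.31 - 2.88x → x* = 35.6981.
The Pigouvian tax equals MEC at x*: 6.33 + 0.41×35.6981 = 20.9662.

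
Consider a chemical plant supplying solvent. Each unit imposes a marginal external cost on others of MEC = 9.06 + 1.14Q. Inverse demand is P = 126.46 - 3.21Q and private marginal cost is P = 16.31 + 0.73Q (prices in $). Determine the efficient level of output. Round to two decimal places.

Social marginal cost = private MC + MEC = 25.37 + 1.87Q.
Set SMC = demand: 25.37 + 1.87Q = 126.46 - 3.21Q → Q* = 19.8996.

Q* = 19.90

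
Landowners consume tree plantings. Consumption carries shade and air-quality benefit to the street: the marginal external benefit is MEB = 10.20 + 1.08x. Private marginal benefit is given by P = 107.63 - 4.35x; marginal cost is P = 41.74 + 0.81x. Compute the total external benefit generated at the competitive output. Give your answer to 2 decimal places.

Market equilibrium (private): 41.74 + 0.81x = 107.63 - 4.35x → x_m = 12.7694.
Total external benefit = ∫₀^{x_m} (10.20 + 1.08x) dx = 10.20×12.7694 + ½×1.08×12.7694² = 218.2990.

218.30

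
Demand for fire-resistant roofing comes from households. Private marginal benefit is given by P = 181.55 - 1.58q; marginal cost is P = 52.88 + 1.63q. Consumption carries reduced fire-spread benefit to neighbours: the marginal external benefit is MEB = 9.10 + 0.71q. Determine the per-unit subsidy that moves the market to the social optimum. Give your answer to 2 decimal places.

subsidy = 48.23 per unit

Social marginal benefit = demand + MEB = 190.65 - 0.87q.
Set SMB = MC: 190.65 - 0.87q = 52.88 + 1.63q → q* = 55.1080.
The Pigouvian subsidy equals MEB at q*: 9.10 + 0.71×55.1080 = 48.2267.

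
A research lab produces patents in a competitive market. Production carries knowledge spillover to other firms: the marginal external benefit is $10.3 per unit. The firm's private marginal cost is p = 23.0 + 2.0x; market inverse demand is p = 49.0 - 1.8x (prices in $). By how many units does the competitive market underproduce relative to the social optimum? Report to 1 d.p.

Market equilibrium (private): 23.0 + 2.0x = 49.0 - 1.8x → x_m = 6.8421.
Social marginal cost = private MC − MEB = 12.7 + 2.0x.
Set SMC = demand: 12.7 + 2.0x = 49.0 - 1.8x → x* = 9.5526.
Gap = |6.8421 − 9.5526| = 2.7105.

2.7 units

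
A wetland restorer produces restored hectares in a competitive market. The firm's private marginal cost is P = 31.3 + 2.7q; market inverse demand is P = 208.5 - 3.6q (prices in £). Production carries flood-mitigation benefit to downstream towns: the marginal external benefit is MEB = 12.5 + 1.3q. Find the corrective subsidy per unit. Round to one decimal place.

Social marginal cost = private MC − MEB = 18.8 + 1.4q.
Set SMC = demand: 18.8 + 1.4q = 208.5 - 3.6q → q* = 37.9400.
The Pigouvian subsidy equals MEB at q*: 12.5 + 1.3×37.9400 = 61.8220.

subsidy = £61.8 per unit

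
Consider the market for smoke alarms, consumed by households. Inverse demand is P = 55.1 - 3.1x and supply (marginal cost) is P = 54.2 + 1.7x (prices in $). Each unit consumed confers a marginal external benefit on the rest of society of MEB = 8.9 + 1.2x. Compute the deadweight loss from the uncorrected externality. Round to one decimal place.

DWL = $11.6

Market equilibrium (private): 54.2 + 1.7x = 55.1 - 3.1x → x_m = 0.1875.
Social marginal benefit = demand + MEB = 64.0 - 1.9x.
Set SMB = MC: 64.0 - 1.9x = 54.2 + 1.7x → x* = 2.7222.
Height of the DWL triangle at x_m is SMB(x_m) − MC(x_m) = MEB(x_m) = 9.1250.
DWL = ½ × 2.5347 × 9.1250 = 11.5646.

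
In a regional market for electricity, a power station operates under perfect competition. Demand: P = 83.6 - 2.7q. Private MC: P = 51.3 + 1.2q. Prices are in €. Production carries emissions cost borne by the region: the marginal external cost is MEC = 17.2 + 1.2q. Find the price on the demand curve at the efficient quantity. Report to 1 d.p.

P = €75.6

Social marginal cost = private MC + MEC = 68.5 + 2.4q.
Set SMC = demand: 68.5 + 2.4q = 83.6 - 2.7q → q* = 2.9608.
Consumer price on the demand curve at q*: 83.6 − 2.7×2.9608 = 75.6058.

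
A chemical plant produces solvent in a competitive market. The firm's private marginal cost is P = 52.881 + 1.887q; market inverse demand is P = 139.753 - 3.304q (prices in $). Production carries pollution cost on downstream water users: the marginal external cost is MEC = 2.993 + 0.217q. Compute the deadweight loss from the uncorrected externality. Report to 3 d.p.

DWL = $4.057

Market equilibrium (private): 52.881 + 1.887q = 139.753 - 3.304q → q_m = 16.7351.
Social marginal cost = private MC + MEC = 55.874 + 2.104q.
Set SMC = demand: 55.874 + 2.104q = 139.753 - 3.304q → q* = 15.5102.
Between q* and q_m the wedge SMC − demand runs linearly from 0 to MEC(q_m), so the loss is a triangle.
DWL = ½ × 1.2249 × 6.6245 = 4.0572.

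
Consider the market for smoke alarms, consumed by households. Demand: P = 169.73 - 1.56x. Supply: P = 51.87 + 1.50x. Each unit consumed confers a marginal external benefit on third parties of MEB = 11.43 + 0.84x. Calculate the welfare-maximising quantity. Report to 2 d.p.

x* = 58.24

Social marginal benefit = demand + MEB = 181.16 - 0.72x.
Set SMB = MC: 181.16 - 0.72x = 51.87 + 1.50x → x* = 58.2387.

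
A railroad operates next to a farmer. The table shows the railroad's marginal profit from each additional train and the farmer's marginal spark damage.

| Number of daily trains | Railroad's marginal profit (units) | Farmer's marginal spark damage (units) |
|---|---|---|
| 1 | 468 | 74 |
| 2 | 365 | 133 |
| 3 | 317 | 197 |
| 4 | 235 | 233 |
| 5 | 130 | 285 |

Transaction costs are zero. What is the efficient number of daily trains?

Bargaining reaches the level where marginal profit last exceeds marginal spark damage.
That holds through level 4 (235 ≥ 233) but not at 5 (130 < 285).

4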